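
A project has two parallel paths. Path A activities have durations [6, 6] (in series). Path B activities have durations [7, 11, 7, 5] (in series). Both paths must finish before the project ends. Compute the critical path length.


Path A total = 6 + 6 = 12
Path B total = 7 + 11 + 7 + 5 = 30
Critical path = longest path = max(12, 30) = 30

30


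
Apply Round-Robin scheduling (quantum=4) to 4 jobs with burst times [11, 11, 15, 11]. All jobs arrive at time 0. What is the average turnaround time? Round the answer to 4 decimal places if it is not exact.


Time quantum = 4
Execution trace:
  J1 runs 4 units, time = 4
  J2 runs 4 units, time = 8
  J3 runs 4 units, time = 12
  J4 runs 4 units, time = 16
  J1 runs 4 units, time = 20
  J2 runs 4 units, time = 24
  J3 runs 4 units, time = 28
  J4 runs 4 units, time = 32
  J1 runs 3 units, time = 35
  J2 runs 3 units, time = 38
  J3 runs 4 units, time = 42
  J4 runs 3 units, time = 45
  J3 runs 3 units, time = 48
Finish times: [35, 38, 48, 45]
Average turnaround = 166/4 = 41.5

41.5


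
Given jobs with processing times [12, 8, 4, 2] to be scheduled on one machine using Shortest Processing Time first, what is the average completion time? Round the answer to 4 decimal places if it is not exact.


Sort jobs by processing time (SPT order): [2, 4, 8, 12]
Compute completion times sequentially:
  Job 1: processing = 2, completes at 2
  Job 2: processing = 4, completes at 6
  Job 3: processing = 8, completes at 14
  Job 4: processing = 12, completes at 26
Sum of completion times = 48
Average completion time = 48/4 = 12.0

12.0


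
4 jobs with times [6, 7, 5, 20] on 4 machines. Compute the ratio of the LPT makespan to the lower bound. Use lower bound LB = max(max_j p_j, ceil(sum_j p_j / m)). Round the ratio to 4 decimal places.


LPT order: [20, 7, 6, 5]
Machine loads after assignment: [20, 7, 6, 5]
LPT makespan = 20
Lower bound = max(max_job, ceil(total/4)) = max(20, 10) = 20
Ratio = 20 / 20 = 1.0

1.0


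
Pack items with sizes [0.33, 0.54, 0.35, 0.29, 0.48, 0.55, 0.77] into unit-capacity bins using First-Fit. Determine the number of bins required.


Place items sequentially using First-Fit:
  Item 0.33 -> new Bin 1
  Item 0.54 -> Bin 1 (now 0.87)
  Item 0.35 -> new Bin 2
  Item 0.29 -> Bin 2 (now 0.64)
  Item 0.48 -> new Bin 3
  Item 0.55 -> new Bin 4
  Item 0.77 -> new Bin 5
Total bins used = 5

5


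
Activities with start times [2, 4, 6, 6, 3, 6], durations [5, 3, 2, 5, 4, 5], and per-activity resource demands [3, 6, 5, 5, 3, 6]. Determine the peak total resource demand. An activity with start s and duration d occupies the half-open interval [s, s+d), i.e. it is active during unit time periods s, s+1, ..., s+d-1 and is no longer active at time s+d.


Each activity i is active on [start_i, start_i + duration_i).
Compute total resource usage per time slot:
  t=0: active resources = [], total = 0
  t=1: active resources = [], total = 0
  t=2: active resources = [3], total = 3
  t=3: active resources = [3, 3], total = 6
  t=4: active resources = [3, 6, 3], total = 12
  t=5: active resources = [3, 6, 3], total = 12
  t=6: active resources = [3, 6, 5, 5, 3, 6], total = 28
  t=7: active resources = [5, 5, 6], total = 16
  t=8: active resources = [5, 6], total = 11
  t=9: active resources = [5, 6], total = 11
  t=10: active resources = [5, 6], total = 11
Peak resource demand = 28

28


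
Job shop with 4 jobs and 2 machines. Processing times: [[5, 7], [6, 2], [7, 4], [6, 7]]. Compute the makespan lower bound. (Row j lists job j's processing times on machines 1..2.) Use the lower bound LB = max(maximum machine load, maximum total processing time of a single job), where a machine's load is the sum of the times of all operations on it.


Machine loads:
  Machine 1: 5 + 6 + 7 + 6 = 24
  Machine 2: 7 + 2 + 4 + 7 = 20
Max machine load = 24
Job totals:
  Job 1: 12
  Job 2: 8
  Job 3: 11
  Job 4: 13
Max job total = 13
Lower bound = max(24, 13) = 24

24


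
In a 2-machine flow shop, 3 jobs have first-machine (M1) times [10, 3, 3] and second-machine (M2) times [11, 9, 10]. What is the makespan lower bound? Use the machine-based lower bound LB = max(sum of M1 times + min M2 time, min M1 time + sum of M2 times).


LB1 = sum(M1 times) + min(M2 times) = 16 + 9 = 25
LB2 = min(M1 times) + sum(M2 times) = 3 + 30 = 33
Lower bound = max(LB1, LB2) = max(25, 33) = 33

33


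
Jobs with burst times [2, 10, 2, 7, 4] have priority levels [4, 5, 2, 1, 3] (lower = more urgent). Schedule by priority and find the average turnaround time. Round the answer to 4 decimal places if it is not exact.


Sort by priority (ascending = highest first):
Order: [(1, 7), (2, 2), (3, 4), (4, 2), (5, 10)]
Completion times:
  Priority 1, burst=7, C=7
  Priority 2, burst=2, C=9
  Priority 3, burst=4, C=13
  Priority 4, burst=2, C=15
  Priority 5, burst=10, C=25
Average turnaround = 69/5 = 13.8

13.8


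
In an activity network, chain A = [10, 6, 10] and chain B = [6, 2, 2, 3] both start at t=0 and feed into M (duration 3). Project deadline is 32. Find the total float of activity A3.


Forward pass: ES(A3) = sum of predecessors on chain A = 16
EF = ES + duration = 16 + 10 = 26
Backward pass: LF(M) = deadline = 32; LS(M) = 32 - 3 = 29
LF(A3) = LS(M) - sum(successors on chain A) = 29 - 0 = 29
LS = LF - duration = 29 - 10 = 19
Total float = LS - ES = 19 - 16 = 3

3


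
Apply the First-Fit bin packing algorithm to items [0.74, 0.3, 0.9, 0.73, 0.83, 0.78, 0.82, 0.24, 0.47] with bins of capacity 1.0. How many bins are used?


Place items sequentially using First-Fit:
  Item 0.74 -> new Bin 1
  Item 0.3 -> new Bin 2
  Item 0.9 -> new Bin 3
  Item 0.73 -> new Bin 4
  Item 0.83 -> new Bin 5
  Item 0.78 -> new Bin 6
  Item 0.82 -> new Bin 7
  Item 0.24 -> Bin 1 (now 0.98)
  Item 0.47 -> Bin 2 (now 0.77)
Total bins used = 7

7


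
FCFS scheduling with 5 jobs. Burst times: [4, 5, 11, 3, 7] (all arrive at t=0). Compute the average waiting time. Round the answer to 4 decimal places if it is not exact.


FCFS order (as given): [4, 5, 11, 3, 7]
Waiting times:
  Job 1: wait = 0
  Job 2: wait = 4
  Job 3: wait = 9
  Job 4: wait = 20
  Job 5: wait = 23
Sum of waiting times = 56
Average waiting time = 56/5 = 11.2

11.2


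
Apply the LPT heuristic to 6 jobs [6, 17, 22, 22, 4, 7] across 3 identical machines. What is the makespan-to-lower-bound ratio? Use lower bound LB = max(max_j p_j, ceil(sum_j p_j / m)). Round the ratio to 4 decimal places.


LPT order: [22, 22, 17, 7, 6, 4]
Machine loads after assignment: [28, 26, 24]
LPT makespan = 28
Lower bound = max(max_job, ceil(total/3)) = max(22, 26) = 26
Ratio = 28 / 26 = 1.0769

1.0769


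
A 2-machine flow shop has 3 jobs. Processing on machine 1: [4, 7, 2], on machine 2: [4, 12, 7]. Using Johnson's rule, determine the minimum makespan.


Apply Johnson's rule:
  Group 1 (a <= b): [(3, 2, 7), (1, 4, 4), (2, 7, 12)]
  Group 2 (a > b): []
Optimal job order: [3, 1, 2]
Schedule:
  Job 3: M1 done at 2, M2 done at 9
  Job 1: M1 done at 6, M2 done at 13
  Job 2: M1 done at 13, M2 done at 25
Makespan = 25

25


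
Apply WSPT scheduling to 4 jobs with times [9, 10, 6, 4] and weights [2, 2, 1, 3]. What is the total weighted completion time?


Compute p/w ratios and sort ascending (WSPT): [(4, 3), (9, 2), (10, 2), (6, 1)]
Compute weighted completion times:
  Job (p=4,w=3): C=4, w*C=3*4=12
  Job (p=9,w=2): C=13, w*C=2*13=26
  Job (p=10,w=2): C=23, w*C=2*23=46
  Job (p=6,w=1): C=29, w*C=1*29=29
Total weighted completion time = 113

113


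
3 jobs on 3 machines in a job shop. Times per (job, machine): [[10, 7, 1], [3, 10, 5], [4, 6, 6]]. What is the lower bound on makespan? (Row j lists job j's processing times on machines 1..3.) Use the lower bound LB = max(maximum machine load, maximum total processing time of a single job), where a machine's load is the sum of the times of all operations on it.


Machine loads:
  Machine 1: 10 + 3 + 4 = 17
  Machine 2: 7 + 10 + 6 = 23
  Machine 3: 1 + 5 + 6 = 12
Max machine load = 23
Job totals:
  Job 1: 18
  Job 2: 18
  Job 3: 16
Max job total = 18
Lower bound = max(23, 18) = 23

23


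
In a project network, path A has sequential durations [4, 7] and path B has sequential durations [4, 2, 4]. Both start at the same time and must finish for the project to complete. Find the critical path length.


Path A total = 4 + 7 = 11
Path B total = 4 + 2 + 4 = 10
Critical path = longest path = max(11, 10) = 11

11


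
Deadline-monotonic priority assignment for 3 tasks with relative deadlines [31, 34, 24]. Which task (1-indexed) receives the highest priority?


Sort tasks by relative deadline (ascending):
  Task 3: deadline = 24
  Task 1: deadline = 31
  Task 2: deadline = 34
Priority order (highest first): [3, 1, 2]
Highest priority task = 3

3


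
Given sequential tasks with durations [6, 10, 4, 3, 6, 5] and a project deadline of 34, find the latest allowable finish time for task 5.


LF(activity 5) = deadline - sum of successor durations
Successors: activities 6 through 6 with durations [5]
Sum of successor durations = 5
LF = 34 - 5 = 29

29


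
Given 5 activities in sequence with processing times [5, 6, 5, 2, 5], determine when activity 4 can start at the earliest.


Activity 4 starts after activities 1 through 3 complete.
Predecessor durations: [5, 6, 5]
ES = 5 + 6 + 5 = 16

16


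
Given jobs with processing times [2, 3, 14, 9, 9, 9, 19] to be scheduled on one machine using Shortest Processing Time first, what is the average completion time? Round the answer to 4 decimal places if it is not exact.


Sort jobs by processing time (SPT order): [2, 3, 9, 9, 9, 14, 19]
Compute completion times sequentially:
  Job 1: processing = 2, completes at 2
  Job 2: processing = 3, completes at 5
  Job 3: processing = 9, completes at 14
  Job 4: processing = 9, completes at 23
  Job 5: processing = 9, completes at 32
  Job 6: processing = 14, completes at 46
  Job 7: processing = 19, completes at 65
Sum of completion times = 187
Average completion time = 187/7 = 26.7143

26.7143


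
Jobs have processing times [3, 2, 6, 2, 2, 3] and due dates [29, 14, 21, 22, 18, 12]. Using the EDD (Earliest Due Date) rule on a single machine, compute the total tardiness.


Sort by due date (EDD order): [(3, 12), (2, 14), (2, 18), (6, 21), (2, 22), (3, 29)]
Compute completion times and tardiness:
  Job 1: p=3, d=12, C=3, tardiness=max(0,3-12)=0
  Job 2: p=2, d=14, C=5, tardiness=max(0,5-14)=0
  Job 3: p=2, d=18, C=7, tardiness=max(0,7-18)=0
  Job 4: p=6, d=21, C=13, tardiness=max(0,13-21)=0
  Job 5: p=2, d=22, C=15, tardiness=max(0,15-22)=0
  Job 6: p=3, d=29, C=18, tardiness=max(0,18-29)=0
Total tardiness = 0

0


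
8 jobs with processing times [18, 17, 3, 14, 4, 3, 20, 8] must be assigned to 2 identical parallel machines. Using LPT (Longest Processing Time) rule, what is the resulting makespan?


Sort jobs in decreasing order (LPT): [20, 18, 17, 14, 8, 4, 3, 3]
Assign each job to the least loaded machine:
  Machine 1: jobs [20, 14, 8, 3], load = 45
  Machine 2: jobs [18, 17, 4, 3], load = 42
Makespan = max load = 45

45


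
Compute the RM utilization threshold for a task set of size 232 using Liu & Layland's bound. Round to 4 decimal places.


Compute 2^(1/232) = 1.0029921710
Subtract 1: 1.0029921710 - 1 = 0.0029921710
Multiply by n: 232 * 0.0029921710 = 0.6941836720
Round to 4 dp: 0.6942

0.6942


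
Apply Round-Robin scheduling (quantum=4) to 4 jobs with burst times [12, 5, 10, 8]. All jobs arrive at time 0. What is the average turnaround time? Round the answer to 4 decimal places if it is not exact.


Time quantum = 4
Execution trace:
  J1 runs 4 units, time = 4
  J2 runs 4 units, time = 8
  J3 runs 4 units, time = 12
  J4 runs 4 units, time = 16
  J1 runs 4 units, time = 20
  J2 runs 1 units, time = 21
  J3 runs 4 units, time = 25
  J4 runs 4 units, time = 29
  J1 runs 4 units, time = 33
  J3 runs 2 units, time = 35
Finish times: [33, 21, 35, 29]
Average turnaround = 118/4 = 29.5

29.5


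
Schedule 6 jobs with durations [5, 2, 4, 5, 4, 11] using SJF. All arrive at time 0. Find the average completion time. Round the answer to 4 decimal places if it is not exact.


SJF order (ascending): [2, 4, 4, 5, 5, 11]
Completion times:
  Job 1: burst=2, C=2
  Job 2: burst=4, C=6
  Job 3: burst=4, C=10
  Job 4: burst=5, C=15
  Job 5: burst=5, C=20
  Job 6: burst=11, C=31
Average completion = 84/6 = 14.0

14.0


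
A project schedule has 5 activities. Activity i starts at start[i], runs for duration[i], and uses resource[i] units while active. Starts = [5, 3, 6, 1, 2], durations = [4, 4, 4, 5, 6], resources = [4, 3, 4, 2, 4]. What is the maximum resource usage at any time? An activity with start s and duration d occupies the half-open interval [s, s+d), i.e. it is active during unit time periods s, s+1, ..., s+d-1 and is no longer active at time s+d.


Each activity i is active on [start_i, start_i + duration_i).
Compute total resource usage per time slot:
  t=0: active resources = [], total = 0
  t=1: active resources = [2], total = 2
  t=2: active resources = [2, 4], total = 6
  t=3: active resources = [3, 2, 4], total = 9
  t=4: active resources = [3, 2, 4], total = 9
  t=5: active resources = [4, 3, 2, 4], total = 13
  t=6: active resources = [4, 3, 4, 4], total = 15
  t=7: active resources = [4, 4, 4], total = 12
  t=8: active resources = [4, 4], total = 8
  t=9: active resources = [4], total = 4
Peak resource demand = 15

15


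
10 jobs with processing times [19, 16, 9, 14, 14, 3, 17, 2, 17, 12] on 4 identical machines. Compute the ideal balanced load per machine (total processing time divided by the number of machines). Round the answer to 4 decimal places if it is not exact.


Total processing time = 19 + 16 + 9 + 14 + 14 + 3 + 17 + 2 + 17 + 12 = 123
Number of machines = 4
Ideal balanced load = 123 / 4 = 30.75

30.75


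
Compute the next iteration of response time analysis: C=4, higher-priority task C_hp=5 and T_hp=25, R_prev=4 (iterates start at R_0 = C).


R_next = C + ceil(R_prev / T_hp) * C_hp
ceil(4 / 25) = ceil(0.16) = 1
Interference = 1 * 5 = 5
R_next = 4 + 5 = 9

9


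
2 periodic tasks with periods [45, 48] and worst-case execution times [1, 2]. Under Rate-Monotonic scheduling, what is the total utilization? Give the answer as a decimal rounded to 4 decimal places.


Compute individual utilizations (exact fractions):
  Task 1: C/T = 1/45 (approx. 0.0222)
  Task 2: C/T = 2/48 = 1/24 (approx. 0.0417)
Total utilization U = 1/45 + 1/24 = 23/360
Rounded to 4 decimal places: U = 0.0639
RM (Liu & Layland) bound for 2 tasks = 0.828427; compare with U = 23/360 (approx. 0.063889)
U <= bound, so schedulable by RM sufficient condition.

0.0639


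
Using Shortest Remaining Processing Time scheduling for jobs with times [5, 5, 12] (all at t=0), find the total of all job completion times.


Since all jobs arrive at t=0, SRPT equals SPT ordering.
SPT order: [5, 5, 12]
Completion times:
  Job 1: p=5, C=5
  Job 2: p=5, C=10
  Job 3: p=12, C=22
Total completion time = 5 + 10 + 22 = 37

37


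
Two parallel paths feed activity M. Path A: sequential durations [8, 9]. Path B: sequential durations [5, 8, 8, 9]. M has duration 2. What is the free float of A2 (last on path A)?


ES(A2) = sum of predecessors on chain A = 8
EF(A2) = ES + duration = 8 + 9 = 17
Successor of A2 is M. ES(M) = max(sum(A), sum(B)) = max(17, 30) = 30
Free float = ES(successor) - EF(current) = 30 - 17 = 13

13


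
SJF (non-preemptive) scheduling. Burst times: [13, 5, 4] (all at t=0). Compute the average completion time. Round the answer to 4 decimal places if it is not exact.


SJF order (ascending): [4, 5, 13]
Completion times:
  Job 1: burst=4, C=4
  Job 2: burst=5, C=9
  Job 3: burst=13, C=22
Average completion = 35/3 = 11.6667

11.6667


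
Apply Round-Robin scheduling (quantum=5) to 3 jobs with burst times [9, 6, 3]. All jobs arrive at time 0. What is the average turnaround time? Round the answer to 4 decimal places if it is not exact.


Time quantum = 5
Execution trace:
  J1 runs 5 units, time = 5
  J2 runs 5 units, time = 10
  J3 runs 3 units, time = 13
  J1 runs 4 units, time = 17
  J2 runs 1 units, time = 18
Finish times: [17, 18, 13]
Average turnaround = 48/3 = 16.0

16.0


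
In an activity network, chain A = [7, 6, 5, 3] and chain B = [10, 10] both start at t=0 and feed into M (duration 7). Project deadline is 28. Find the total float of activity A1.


Forward pass: ES(A1) = sum of predecessors on chain A = 0
EF = ES + duration = 0 + 7 = 7
Backward pass: LF(M) = deadline = 28; LS(M) = 28 - 7 = 21
LF(A1) = LS(M) - sum(successors on chain A) = 21 - 14 = 7
LS = LF - duration = 7 - 7 = 0
Total float = LS - ES = 0 - 0 = 0

0


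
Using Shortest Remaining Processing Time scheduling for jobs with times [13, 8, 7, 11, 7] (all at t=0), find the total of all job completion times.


Since all jobs arrive at t=0, SRPT equals SPT ordering.
SPT order: [7, 7, 8, 11, 13]
Completion times:
  Job 1: p=7, C=7
  Job 2: p=7, C=14
  Job 3: p=8, C=22
  Job 4: p=11, C=33
  Job 5: p=13, C=46
Total completion time = 7 + 14 + 22 + 33 + 46 = 122

122


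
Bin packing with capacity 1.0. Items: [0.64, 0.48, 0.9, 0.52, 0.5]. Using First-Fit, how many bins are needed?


Place items sequentially using First-Fit:
  Item 0.64 -> new Bin 1
  Item 0.48 -> new Bin 2
  Item 0.9 -> new Bin 3
  Item 0.52 -> Bin 2 (now 1.0)
  Item 0.5 -> new Bin 4
Total bins used = 4

4


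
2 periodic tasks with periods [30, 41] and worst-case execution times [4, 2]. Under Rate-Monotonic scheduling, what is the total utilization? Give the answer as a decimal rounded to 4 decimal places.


Compute individual utilizations (exact fractions):
  Task 1: C/T = 4/30 = 2/15 (approx. 0.1333)
  Task 2: C/T = 2/41 (approx. 0.0488)
Total utilization U = 2/15 + 2/41 = 112/615
Rounded to 4 decimal places: U = 0.1821
RM (Liu & Layland) bound for 2 tasks = 0.828427; compare with U = 112/615 (approx. 0.182114)
U <= bound, so schedulable by RM sufficient condition.

0.1821


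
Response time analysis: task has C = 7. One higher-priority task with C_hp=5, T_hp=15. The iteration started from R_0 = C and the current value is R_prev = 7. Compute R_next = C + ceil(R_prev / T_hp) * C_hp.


R_next = C + ceil(R_prev / T_hp) * C_hp
ceil(7 / 15) = ceil(0.4667) = 1
Interference = 1 * 5 = 5
R_next = 7 + 5 = 12

12


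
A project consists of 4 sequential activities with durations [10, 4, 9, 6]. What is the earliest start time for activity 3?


Activity 3 starts after activities 1 through 2 complete.
Predecessor durations: [10, 4]
ES = 10 + 4 = 14

14


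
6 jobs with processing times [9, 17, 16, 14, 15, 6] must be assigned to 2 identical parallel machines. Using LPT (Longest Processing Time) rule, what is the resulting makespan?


Sort jobs in decreasing order (LPT): [17, 16, 15, 14, 9, 6]
Assign each job to the least loaded machine:
  Machine 1: jobs [17, 14, 9], load = 40
  Machine 2: jobs [16, 15, 6], load = 37
Makespan = max load = 40

40


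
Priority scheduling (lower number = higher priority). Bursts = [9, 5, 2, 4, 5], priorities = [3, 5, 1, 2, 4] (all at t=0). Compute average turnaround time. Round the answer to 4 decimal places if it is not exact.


Sort by priority (ascending = highest first):
Order: [(1, 2), (2, 4), (3, 9), (4, 5), (5, 5)]
Completion times:
  Priority 1, burst=2, C=2
  Priority 2, burst=4, C=6
  Priority 3, burst=9, C=15
  Priority 4, burst=5, C=20
  Priority 5, burst=5, C=25
Average turnaround = 68/5 = 13.6

13.6


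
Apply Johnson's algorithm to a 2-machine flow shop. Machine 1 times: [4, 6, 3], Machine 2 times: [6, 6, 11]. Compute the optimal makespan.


Apply Johnson's rule:
  Group 1 (a <= b): [(3, 3, 11), (1, 4, 6), (2, 6, 6)]
  Group 2 (a > b): []
Optimal job order: [3, 1, 2]
Schedule:
  Job 3: M1 done at 3, M2 done at 14
  Job 1: M1 done at 7, M2 done at 20
  Job 2: M1 done at 13, M2 done at 26
Makespan = 26

26


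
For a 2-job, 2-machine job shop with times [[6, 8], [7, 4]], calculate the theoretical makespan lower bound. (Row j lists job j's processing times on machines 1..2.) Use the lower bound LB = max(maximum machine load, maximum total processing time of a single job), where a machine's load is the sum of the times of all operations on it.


Machine loads:
  Machine 1: 6 + 7 = 13
  Machine 2: 8 + 4 = 12
Max machine load = 13
Job totals:
  Job 1: 14
  Job 2: 11
Max job total = 14
Lower bound = max(13, 14) = 14

14


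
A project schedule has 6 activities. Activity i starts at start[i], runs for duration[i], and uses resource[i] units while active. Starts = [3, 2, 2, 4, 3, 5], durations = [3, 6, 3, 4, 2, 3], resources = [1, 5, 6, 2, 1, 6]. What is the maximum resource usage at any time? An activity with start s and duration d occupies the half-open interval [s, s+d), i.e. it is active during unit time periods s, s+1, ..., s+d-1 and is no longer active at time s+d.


Each activity i is active on [start_i, start_i + duration_i).
Compute total resource usage per time slot:
  t=0: active resources = [], total = 0
  t=1: active resources = [], total = 0
  t=2: active resources = [5, 6], total = 11
  t=3: active resources = [1, 5, 6, 1], total = 13
  t=4: active resources = [1, 5, 6, 2, 1], total = 15
  t=5: active resources = [1, 5, 2, 6], total = 14
  t=6: active resources = [5, 2, 6], total = 13
  t=7: active resources = [5, 2, 6], total = 13
Peak resource demand = 15

15


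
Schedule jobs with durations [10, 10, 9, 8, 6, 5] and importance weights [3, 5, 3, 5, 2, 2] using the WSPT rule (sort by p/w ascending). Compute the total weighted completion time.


Compute p/w ratios and sort ascending (WSPT): [(8, 5), (10, 5), (5, 2), (9, 3), (6, 2), (10, 3)]
Compute weighted completion times:
  Job (p=8,w=5): C=8, w*C=5*8=40
  Job (p=10,w=5): C=18, w*C=5*18=90
  Job (p=5,w=2): C=23, w*C=2*23=46
  Job (p=9,w=3): C=32, w*C=3*32=96
  Job (p=6,w=2): C=38, w*C=2*38=76
  Job (p=10,w=3): C=48, w*C=3*48=144
Total weighted completion time = 492

492


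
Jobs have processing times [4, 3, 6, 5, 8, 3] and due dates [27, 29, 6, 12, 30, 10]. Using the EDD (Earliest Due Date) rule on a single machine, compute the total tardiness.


Sort by due date (EDD order): [(6, 6), (3, 10), (5, 12), (4, 27), (3, 29), (8, 30)]
Compute completion times and tardiness:
  Job 1: p=6, d=6, C=6, tardiness=max(0,6-6)=0
  Job 2: p=3, d=10, C=9, tardiness=max(0,9-10)=0
  Job 3: p=5, d=12, C=14, tardiness=max(0,14-12)=2
  Job 4: p=4, d=27, C=18, tardiness=max(0,18-27)=0
  Job 5: p=3, d=29, C=21, tardiness=max(0,21-29)=0
  Job 6: p=8, d=30, C=29, tardiness=max(0,29-30)=0
Total tardiness = 2

2


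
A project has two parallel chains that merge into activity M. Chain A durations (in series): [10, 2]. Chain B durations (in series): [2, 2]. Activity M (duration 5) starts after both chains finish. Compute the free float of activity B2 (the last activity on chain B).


ES(B2) = sum of predecessors on chain B = 2
EF(B2) = ES + duration = 2 + 2 = 4
Successor of B2 is M. ES(M) = max(sum(A), sum(B)) = max(12, 4) = 12
Free float = ES(successor) - EF(current) = 12 - 4 = 8

8


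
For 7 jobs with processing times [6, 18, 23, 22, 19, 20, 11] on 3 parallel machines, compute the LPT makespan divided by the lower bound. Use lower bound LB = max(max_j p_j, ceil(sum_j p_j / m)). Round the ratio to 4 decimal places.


LPT order: [23, 22, 20, 19, 18, 11, 6]
Machine loads after assignment: [40, 40, 39]
LPT makespan = 40
Lower bound = max(max_job, ceil(total/3)) = max(23, 40) = 40
Ratio = 40 / 40 = 1.0

1.0


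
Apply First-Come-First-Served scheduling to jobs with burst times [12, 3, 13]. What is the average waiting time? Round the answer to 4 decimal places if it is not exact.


FCFS order (as given): [12, 3, 13]
Waiting times:
  Job 1: wait = 0
  Job 2: wait = 12
  Job 3: wait = 15
Sum of waiting times = 27
Average waiting time = 27/3 = 9.0

9.0


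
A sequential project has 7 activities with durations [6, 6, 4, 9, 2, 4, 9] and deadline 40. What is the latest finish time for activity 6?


LF(activity 6) = deadline - sum of successor durations
Successors: activities 7 through 7 with durations [9]
Sum of successor durations = 9
LF = 40 - 9 = 31

31


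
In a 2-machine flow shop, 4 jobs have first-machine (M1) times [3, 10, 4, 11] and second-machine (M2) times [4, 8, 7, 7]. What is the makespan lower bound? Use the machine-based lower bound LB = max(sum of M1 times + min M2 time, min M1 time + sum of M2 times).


LB1 = sum(M1 times) + min(M2 times) = 28 + 4 = 32
LB2 = min(M1 times) + sum(M2 times) = 3 + 26 = 29
Lower bound = max(LB1, LB2) = max(32, 29) = 32

32


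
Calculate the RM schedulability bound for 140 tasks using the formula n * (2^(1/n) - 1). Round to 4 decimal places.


Compute 2^(1/140) = 1.0049633280
Subtract 1: 1.0049633280 - 1 = 0.0049633280
Multiply by n: 140 * 0.0049633280 = 0.6948659200
Round to 4 dp: 0.6949

0.6949


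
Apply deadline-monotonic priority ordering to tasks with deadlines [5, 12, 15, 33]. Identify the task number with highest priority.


Sort tasks by relative deadline (ascending):
  Task 1: deadline = 5
  Task 2: deadline = 12
  Task 3: deadline = 15
  Task 4: deadline = 33
Priority order (highest first): [1, 2, 3, 4]
Highest priority task = 1

1


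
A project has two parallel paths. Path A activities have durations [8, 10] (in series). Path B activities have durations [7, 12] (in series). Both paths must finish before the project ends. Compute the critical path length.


Path A total = 8 + 10 = 18
Path B total = 7 + 12 = 19
Critical path = longest path = max(18, 19) = 19

19


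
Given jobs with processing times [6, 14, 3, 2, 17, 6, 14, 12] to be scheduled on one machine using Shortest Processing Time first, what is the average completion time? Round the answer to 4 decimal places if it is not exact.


Sort jobs by processing time (SPT order): [2, 3, 6, 6, 12, 14, 14, 17]
Compute completion times sequentially:
  Job 1: processing = 2, completes at 2
  Job 2: processing = 3, completes at 5
  Job 3: processing = 6, completes at 11
  Job 4: processing = 6, completes at 17
  Job 5: processing = 12, completes at 29
  Job 6: processing = 14, completes at 43
  Job 7: processing = 14, completes at 57
  Job 8: processing = 17, completes at 74
Sum of completion times = 238
Average completion time = 238/8 = 29.75

29.75


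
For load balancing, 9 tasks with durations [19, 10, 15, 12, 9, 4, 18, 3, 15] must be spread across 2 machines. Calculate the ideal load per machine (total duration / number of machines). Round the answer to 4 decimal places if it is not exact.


Total processing time = 19 + 10 + 15 + 12 + 9 + 4 + 18 + 3 + 15 = 105
Number of machines = 2
Ideal balanced load = 105 / 2 = 52.5

52.5


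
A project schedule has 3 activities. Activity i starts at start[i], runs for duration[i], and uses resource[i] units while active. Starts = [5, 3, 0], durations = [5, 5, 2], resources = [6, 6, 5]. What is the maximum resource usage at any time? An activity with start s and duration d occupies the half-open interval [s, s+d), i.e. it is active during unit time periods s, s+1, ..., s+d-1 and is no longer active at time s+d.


Each activity i is active on [start_i, start_i + duration_i).
Compute total resource usage per time slot:
  t=0: active resources = [5], total = 5
  t=1: active resources = [5], total = 5
  t=2: active resources = [], total = 0
  t=3: active resources = [6], total = 6
  t=4: active resources = [6], total = 6
  t=5: active resources = [6, 6], total = 12
  t=6: active resources = [6, 6], total = 12
  t=7: active resources = [6, 6], total = 12
  t=8: active resources = [6], total = 6
  t=9: active resources = [6], total = 6
Peak resource demand = 12

12


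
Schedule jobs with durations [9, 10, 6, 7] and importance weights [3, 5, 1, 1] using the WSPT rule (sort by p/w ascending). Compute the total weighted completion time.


Compute p/w ratios and sort ascending (WSPT): [(10, 5), (9, 3), (6, 1), (7, 1)]
Compute weighted completion times:
  Job (p=10,w=5): C=10, w*C=5*10=50
  Job (p=9,w=3): C=19, w*C=3*19=57
  Job (p=6,w=1): C=25, w*C=1*25=25
  Job (p=7,w=1): C=32, w*C=1*32=32
Total weighted completion time = 164

164


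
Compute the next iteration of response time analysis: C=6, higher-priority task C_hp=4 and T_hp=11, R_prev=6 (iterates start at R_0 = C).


R_next = C + ceil(R_prev / T_hp) * C_hp
ceil(6 / 11) = ceil(0.5455) = 1
Interference = 1 * 4 = 4
R_next = 6 + 4 = 10

10


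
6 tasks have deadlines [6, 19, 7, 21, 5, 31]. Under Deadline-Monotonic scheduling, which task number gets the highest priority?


Sort tasks by relative deadline (ascending):
  Task 5: deadline = 5
  Task 1: deadline = 6
  Task 3: deadline = 7
  Task 2: deadline = 19
  Task 4: deadline = 21
  Task 6: deadline = 31
Priority order (highest first): [5, 1, 3, 2, 4, 6]
Highest priority task = 5

5


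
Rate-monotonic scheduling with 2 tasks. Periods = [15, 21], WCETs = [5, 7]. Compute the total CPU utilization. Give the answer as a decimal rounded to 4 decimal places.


Compute individual utilizations (exact fractions):
  Task 1: C/T = 5/15 = 1/3 (approx. 0.3333)
  Task 2: C/T = 7/21 = 1/3 (approx. 0.3333)
Total utilization U = 1/3 + 1/3 = 2/3
Rounded to 4 decimal places: U = 0.6667
RM (Liu & Layland) bound for 2 tasks = 0.828427; compare with U = 2/3 (approx. 0.666667)
U <= bound, so schedulable by RM sufficient condition.

0.6667


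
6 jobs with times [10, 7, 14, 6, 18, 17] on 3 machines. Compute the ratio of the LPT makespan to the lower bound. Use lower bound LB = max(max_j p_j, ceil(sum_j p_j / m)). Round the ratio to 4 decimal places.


LPT order: [18, 17, 14, 10, 7, 6]
Machine loads after assignment: [24, 24, 24]
LPT makespan = 24
Lower bound = max(max_job, ceil(total/3)) = max(18, 24) = 24
Ratio = 24 / 24 = 1.0

1.0


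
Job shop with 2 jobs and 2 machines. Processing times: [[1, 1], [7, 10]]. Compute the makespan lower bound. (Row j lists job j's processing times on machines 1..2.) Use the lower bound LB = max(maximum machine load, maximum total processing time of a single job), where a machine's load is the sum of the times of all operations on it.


Machine loads:
  Machine 1: 1 + 7 = 8
  Machine 2: 1 + 10 = 11
Max machine load = 11
Job totals:
  Job 1: 2
  Job 2: 17
Max job total = 17
Lower bound = max(11, 17) = 17

17


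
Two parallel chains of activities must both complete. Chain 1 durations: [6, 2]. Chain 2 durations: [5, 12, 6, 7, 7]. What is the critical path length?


Path A total = 6 + 2 = 8
Path B total = 5 + 12 + 6 + 7 + 7 = 37
Critical path = longest path = max(8, 37) = 37

37


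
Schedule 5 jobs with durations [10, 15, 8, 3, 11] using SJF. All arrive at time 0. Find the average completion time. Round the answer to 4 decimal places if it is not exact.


SJF order (ascending): [3, 8, 10, 11, 15]
Completion times:
  Job 1: burst=3, C=3
  Job 2: burst=8, C=11
  Job 3: burst=10, C=21
  Job 4: burst=11, C=32
  Job 5: burst=15, C=47
Average completion = 114/5 = 22.8

22.8


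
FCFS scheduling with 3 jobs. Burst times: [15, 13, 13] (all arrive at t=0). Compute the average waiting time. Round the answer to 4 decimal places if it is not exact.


FCFS order (as given): [15, 13, 13]
Waiting times:
  Job 1: wait = 0
  Job 2: wait = 15
  Job 3: wait = 28
Sum of waiting times = 43
Average waiting time = 43/3 = 14.3333

14.3333


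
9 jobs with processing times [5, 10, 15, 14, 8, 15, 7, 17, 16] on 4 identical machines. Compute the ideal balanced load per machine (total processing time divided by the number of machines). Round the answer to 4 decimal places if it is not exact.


Total processing time = 5 + 10 + 15 + 14 + 8 + 15 + 7 + 17 + 16 = 107
Number of machines = 4
Ideal balanced load = 107 / 4 = 26.75

26.75


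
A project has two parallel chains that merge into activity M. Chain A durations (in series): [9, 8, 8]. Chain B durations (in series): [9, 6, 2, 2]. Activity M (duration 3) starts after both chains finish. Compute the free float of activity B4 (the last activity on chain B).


ES(B4) = sum of predecessors on chain B = 17
EF(B4) = ES + duration = 17 + 2 = 19
Successor of B4 is M. ES(M) = max(sum(A), sum(B)) = max(25, 19) = 25
Free float = ES(successor) - EF(current) = 25 - 19 = 6

6


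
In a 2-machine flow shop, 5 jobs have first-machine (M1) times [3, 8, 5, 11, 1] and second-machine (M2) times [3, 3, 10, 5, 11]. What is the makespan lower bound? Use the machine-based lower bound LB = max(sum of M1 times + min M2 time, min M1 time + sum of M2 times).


LB1 = sum(M1 times) + min(M2 times) = 28 + 3 = 31
LB2 = min(M1 times) + sum(M2 times) = 1 + 32 = 33
Lower bound = max(LB1, LB2) = max(31, 33) = 33

33


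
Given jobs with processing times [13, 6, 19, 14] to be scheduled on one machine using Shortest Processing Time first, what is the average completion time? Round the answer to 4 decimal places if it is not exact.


Sort jobs by processing time (SPT order): [6, 13, 14, 19]
Compute completion times sequentially:
  Job 1: processing = 6, completes at 6
  Job 2: processing = 13, completes at 19
  Job 3: processing = 14, completes at 33
  Job 4: processing = 19, completes at 52
Sum of completion times = 110
Average completion time = 110/4 = 27.5

27.5


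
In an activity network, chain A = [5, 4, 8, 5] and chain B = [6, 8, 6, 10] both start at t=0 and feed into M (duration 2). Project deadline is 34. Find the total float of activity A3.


Forward pass: ES(A3) = sum of predecessors on chain A = 9
EF = ES + duration = 9 + 8 = 17
Backward pass: LF(M) = deadline = 34; LS(M) = 34 - 2 = 32
LF(A3) = LS(M) - sum(successors on chain A) = 32 - 5 = 27
LS = LF - duration = 27 - 8 = 19
Total float = LS - ES = 19 - 9 = 10

10


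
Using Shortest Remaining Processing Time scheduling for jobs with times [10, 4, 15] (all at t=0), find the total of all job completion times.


Since all jobs arrive at t=0, SRPT equals SPT ordering.
SPT order: [4, 10, 15]
Completion times:
  Job 1: p=4, C=4
  Job 2: p=10, C=14
  Job 3: p=15, C=29
Total completion time = 4 + 14 + 29 = 47

47


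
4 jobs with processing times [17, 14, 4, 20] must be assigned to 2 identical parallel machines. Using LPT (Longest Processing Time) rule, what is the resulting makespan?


Sort jobs in decreasing order (LPT): [20, 17, 14, 4]
Assign each job to the least loaded machine:
  Machine 1: jobs [20, 4], load = 24
  Machine 2: jobs [17, 14], load = 31
Makespan = max load = 31

31


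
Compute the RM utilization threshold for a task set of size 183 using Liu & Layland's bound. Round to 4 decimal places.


Compute 2^(1/183) = 1.0037948719
Subtract 1: 1.0037948719 - 1 = 0.0037948719
Multiply by n: 183 * 0.0037948719 = 0.6944615577
Round to 4 dp: 0.6945

0.6945


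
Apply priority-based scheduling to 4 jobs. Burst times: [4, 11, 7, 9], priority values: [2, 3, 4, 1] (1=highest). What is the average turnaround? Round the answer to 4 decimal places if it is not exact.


Sort by priority (ascending = highest first):
Order: [(1, 9), (2, 4), (3, 11), (4, 7)]
Completion times:
  Priority 1, burst=9, C=9
  Priority 2, burst=4, C=13
  Priority 3, burst=11, C=24
  Priority 4, burst=7, C=31
Average turnaround = 77/4 = 19.25

19.25


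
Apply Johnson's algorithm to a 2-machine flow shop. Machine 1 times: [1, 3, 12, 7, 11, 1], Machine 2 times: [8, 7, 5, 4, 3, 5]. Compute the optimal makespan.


Apply Johnson's rule:
  Group 1 (a <= b): [(1, 1, 8), (6, 1, 5), (2, 3, 7)]
  Group 2 (a > b): [(3, 12, 5), (4, 7, 4), (5, 11, 3)]
Optimal job order: [1, 6, 2, 3, 4, 5]
Schedule:
  Job 1: M1 done at 1, M2 done at 9
  Job 6: M1 done at 2, M2 done at 14
  Job 2: M1 done at 5, M2 done at 21
  Job 3: M1 done at 17, M2 done at 26
  Job 4: M1 done at 24, M2 done at 30
  Job 5: M1 done at 35, M2 done at 38
Makespan = 38

38


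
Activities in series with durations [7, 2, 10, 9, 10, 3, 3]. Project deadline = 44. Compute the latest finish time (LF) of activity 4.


LF(activity 4) = deadline - sum of successor durations
Successors: activities 5 through 7 with durations [10, 3, 3]
Sum of successor durations = 16
LF = 44 - 16 = 28

28


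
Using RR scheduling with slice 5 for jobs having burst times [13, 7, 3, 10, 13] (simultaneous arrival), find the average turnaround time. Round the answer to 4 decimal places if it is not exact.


Time quantum = 5
Execution trace:
  J1 runs 5 units, time = 5
  J2 runs 5 units, time = 10
  J3 runs 3 units, time = 13
  J4 runs 5 units, time = 18
  J5 runs 5 units, time = 23
  J1 runs 5 units, time = 28
  J2 runs 2 units, time = 30
  J4 runs 5 units, time = 35
  J5 runs 5 units, time = 40
  J1 runs 3 units, time = 43
  J5 runs 3 units, time = 46
Finish times: [43, 30, 13, 35, 46]
Average turnaround = 167/5 = 33.4

33.4


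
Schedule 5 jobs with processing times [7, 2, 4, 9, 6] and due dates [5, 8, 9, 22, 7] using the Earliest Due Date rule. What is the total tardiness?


Sort by due date (EDD order): [(7, 5), (6, 7), (2, 8), (4, 9), (9, 22)]
Compute completion times and tardiness:
  Job 1: p=7, d=5, C=7, tardiness=max(0,7-5)=2
  Job 2: p=6, d=7, C=13, tardiness=max(0,13-7)=6
  Job 3: p=2, d=8, C=15, tardiness=max(0,15-8)=7
  Job 4: p=4, d=9, C=19, tardiness=max(0,19-9)=10
  Job 5: p=9, d=22, C=28, tardiness=max(0,28-22)=6
Total tardiness = 31

31


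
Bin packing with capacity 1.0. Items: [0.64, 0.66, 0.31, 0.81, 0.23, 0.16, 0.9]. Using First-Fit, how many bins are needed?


Place items sequentially using First-Fit:
  Item 0.64 -> new Bin 1
  Item 0.66 -> new Bin 2
  Item 0.31 -> Bin 1 (now 0.95)
  Item 0.81 -> new Bin 3
  Item 0.23 -> Bin 2 (now 0.89)
  Item 0.16 -> Bin 3 (now 0.97)
  Item 0.9 -> new Bin 4
Total bins used = 4

4


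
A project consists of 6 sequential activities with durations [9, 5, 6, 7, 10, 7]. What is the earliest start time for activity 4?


Activity 4 starts after activities 1 through 3 complete.
Predecessor durations: [9, 5, 6]
ES = 9 + 5 + 6 = 20

20


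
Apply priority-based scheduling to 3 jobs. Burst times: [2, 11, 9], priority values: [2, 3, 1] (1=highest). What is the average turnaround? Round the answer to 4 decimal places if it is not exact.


Sort by priority (ascending = highest first):
Order: [(1, 9), (2, 2), (3, 11)]
Completion times:
  Priority 1, burst=9, C=9
  Priority 2, burst=2, C=11
  Priority 3, burst=11, C=22
Average turnaround = 42/3 = 14.0

14.0


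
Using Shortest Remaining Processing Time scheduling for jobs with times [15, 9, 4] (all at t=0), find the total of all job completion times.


Since all jobs arrive at t=0, SRPT equals SPT ordering.
SPT order: [4, 9, 15]
Completion times:
  Job 1: p=4, C=4
  Job 2: p=9, C=13
  Job 3: p=15, C=28
Total completion time = 4 + 13 + 28 = 45

45


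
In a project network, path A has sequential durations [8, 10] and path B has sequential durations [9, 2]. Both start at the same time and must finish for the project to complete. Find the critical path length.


Path A total = 8 + 10 = 18
Path B total = 9 + 2 = 11
Critical path = longest path = max(18, 11) = 18

18


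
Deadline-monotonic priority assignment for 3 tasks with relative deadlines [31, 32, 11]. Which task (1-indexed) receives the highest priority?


Sort tasks by relative deadline (ascending):
  Task 3: deadline = 11
  Task 1: deadline = 31
  Task 2: deadline = 32
Priority order (highest first): [3, 1, 2]
Highest priority task = 3

3


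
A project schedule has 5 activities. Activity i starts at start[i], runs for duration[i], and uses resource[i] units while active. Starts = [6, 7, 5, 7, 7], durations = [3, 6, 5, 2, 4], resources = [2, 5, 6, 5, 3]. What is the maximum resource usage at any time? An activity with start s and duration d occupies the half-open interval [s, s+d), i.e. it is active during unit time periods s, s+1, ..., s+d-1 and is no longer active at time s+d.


Each activity i is active on [start_i, start_i + duration_i).
Compute total resource usage per time slot:
  t=0: active resources = [], total = 0
  t=1: active resources = [], total = 0
  t=2: active resources = [], total = 0
  t=3: active resources = [], total = 0
  t=4: active resources = [], total = 0
  t=5: active resources = [6], total = 6
  t=6: active resources = [2, 6], total = 8
  t=7: active resources = [2, 5, 6, 5, 3], total = 21
  t=8: active resources = [2, 5, 6, 5, 3], total = 21
  t=9: active resources = [5, 6, 3], total = 14
  t=10: active resources = [5, 3], total = 8
  t=11: active resources = [5], total = 5
  t=12: active resources = [5], total = 5
Peak resource demand = 21

21
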